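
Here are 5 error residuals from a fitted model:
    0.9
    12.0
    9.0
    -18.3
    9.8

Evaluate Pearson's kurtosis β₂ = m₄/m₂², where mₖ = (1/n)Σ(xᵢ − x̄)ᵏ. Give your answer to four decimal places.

x̄ = 2.6800
Σ(xᵢ − x̄)² = 620.8280 ⇒ m₂ = 124.16560
Σ(xᵢ − x̄)⁴ = 205461.6105 ⇒ m₄ = 41092.32211
m₂² = 15417.09622
β₂ = m₄/m₂² = 41092.32211 / 15417.09622 ≈ 2.6654

2.6654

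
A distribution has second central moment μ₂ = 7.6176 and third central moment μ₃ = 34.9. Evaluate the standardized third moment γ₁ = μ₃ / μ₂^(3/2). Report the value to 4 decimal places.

1.6600

σ = √μ₂ = √7.6176 = 2.76000
σ³ = μ₂^(3/2) = 21.02458
γ₁ = μ₃/σ³ = 34.9 / 21.02458 ≈ 1.6600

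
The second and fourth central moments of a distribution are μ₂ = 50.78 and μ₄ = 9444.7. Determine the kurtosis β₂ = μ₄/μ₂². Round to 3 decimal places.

μ₂² = 50.78² = 2578.60840
μ₄/μ₂² = 9444.7 / 2578.60840 = 3.66271
β₂ ≈ 3.663

3.663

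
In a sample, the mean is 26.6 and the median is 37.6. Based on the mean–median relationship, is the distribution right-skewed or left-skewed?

mean − median = 26.6 − 37.6 = -11.0
mean < median ⇒ the longer tail is on the left ⇒ left-skewed (negatively skewed).

left-skewed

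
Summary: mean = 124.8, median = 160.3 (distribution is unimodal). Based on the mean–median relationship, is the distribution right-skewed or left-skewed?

mean − median = 124.8 − 160.3 = -35.5
mean < median ⇒ the longer tail is on the left ⇒ left-skewed (negatively skewed).

left-skewed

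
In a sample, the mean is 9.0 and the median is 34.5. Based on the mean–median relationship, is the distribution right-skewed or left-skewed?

left-skewed

mean − median = 9.0 − 34.5 = -25.5
mean < median ⇒ the longer tail is on the left ⇒ left-skewed (negatively skewed).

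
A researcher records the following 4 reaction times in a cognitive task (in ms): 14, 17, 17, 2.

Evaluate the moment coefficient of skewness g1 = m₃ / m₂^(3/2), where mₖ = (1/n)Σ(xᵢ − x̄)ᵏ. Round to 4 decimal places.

-1.0272

x̄ = (14 + 17 + 17 + 2) / 4 = 12.5000
deviations (xᵢ − x̄): 1.5000, 4.5000, 4.5000, -10.5000
Σ(xᵢ − x̄)² = 153.0000 ⇒ m₂ = 153.0000/4 = 38.25000
Σ(xᵢ − x̄)³ = -972.0000 ⇒ m₃ = -972.0000/4 = -243.00000
m₂^(3/2) = 38.25000^(1.5) = 236.56319
g1 = m₃ / m₂^(3/2) = -243.00000 / 236.56319 ≈ -1.0272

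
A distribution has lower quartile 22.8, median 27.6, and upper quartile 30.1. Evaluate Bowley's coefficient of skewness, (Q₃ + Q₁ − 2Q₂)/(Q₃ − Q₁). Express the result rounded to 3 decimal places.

numerator: Q₃ + Q₁ − 2Q₂ = 30.1 + 22.8 − 2×27.6 = -2.3000
denominator: Q₃ − Q₁ = 30.1 − 22.8 = 7.3000
Bowley skewness = -2.3000 / 7.3000 ≈ -0.315

-0.315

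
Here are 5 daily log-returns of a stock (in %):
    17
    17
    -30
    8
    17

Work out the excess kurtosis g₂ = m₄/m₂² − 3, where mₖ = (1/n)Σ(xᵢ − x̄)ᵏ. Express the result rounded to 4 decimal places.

0.0559

x̄ = 5.8000
Σ(xᵢ − x̄)² = 1662.8000 ⇒ m₂ = 332.56000
Σ(xᵢ − x̄)⁴ = 1689830.0960 ⇒ m₄ = 337966.01920
m₂² = 110596.15360
g₂ = m₄/m₂² − 3 = 3.05586 − 3 ≈ 0.0559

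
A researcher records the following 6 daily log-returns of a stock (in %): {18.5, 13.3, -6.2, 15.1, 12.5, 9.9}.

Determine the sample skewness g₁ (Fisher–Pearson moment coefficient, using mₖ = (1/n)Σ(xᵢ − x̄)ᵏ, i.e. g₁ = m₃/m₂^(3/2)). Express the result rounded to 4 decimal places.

-1.3550

x̄ = (18.5 + 13.3 - 6.2 + 15.1 + 12.5 + 9.9) / 6 = 10.5167
deviations (xᵢ − x̄): 7.9833, 2.7833, -16.7167, 4.5833, 1.9833, -0.6167
Σ(xᵢ − x̄)² = 376.2483 ⇒ m₂ = 376.2483/6 = 62.70806
Σ(xᵢ − x̄)³ = -4037.2034 ⇒ m₃ = -4037.2034/6 = -672.86724
m₂^(3/2) = 62.70806^(1.5) = 496.57517
g₁ = m₃ / m₂^(3/2) = -672.86724 / 496.57517 ≈ -1.3550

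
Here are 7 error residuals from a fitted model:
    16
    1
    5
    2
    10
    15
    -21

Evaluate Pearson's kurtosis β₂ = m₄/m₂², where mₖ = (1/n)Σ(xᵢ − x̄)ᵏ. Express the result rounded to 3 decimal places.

x̄ = 4.0000
Σ(xᵢ − x̄)² = 940.0000 ⇒ m₂ = 134.28571
Σ(xᵢ − x̄)⁴ = 427396.0000 ⇒ m₄ = 61056.57143
m₂² = 18032.65306
β₂ = m₄/m₂² = 61056.57143 / 18032.65306 ≈ 3.386

3.386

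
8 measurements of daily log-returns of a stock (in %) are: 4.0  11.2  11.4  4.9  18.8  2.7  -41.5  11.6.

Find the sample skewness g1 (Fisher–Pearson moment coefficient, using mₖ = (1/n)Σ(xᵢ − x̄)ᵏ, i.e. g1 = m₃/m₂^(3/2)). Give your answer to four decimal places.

x̄ = (4.0 + 11.2 + 11.4 + 4.9 + 18.8 + 2.7 - 41.5 + 11.6) / 8 = 2.8875
deviations (xᵢ − x̄): 1.1125, 8.3125, 8.5125, 2.0125, 15.9125, -0.1875, -44.3875, 8.7125
Σ(xᵢ − x̄)² = 2446.2488 ⇒ m₂ = 2446.2488/8 = 305.78109
Σ(xᵢ − x̄)³ = -81563.2327 ⇒ m₃ = -81563.2327/8 = -10195.40408
m₂^(3/2) = 305.78109^(1.5) = 5347.07092
g1 = m₃ / m₂^(3/2) = -10195.40408 / 5347.07092 ≈ -1.9067

-1.9067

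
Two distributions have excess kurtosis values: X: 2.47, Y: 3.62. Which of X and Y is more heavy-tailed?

Higher excess kurtosis ⇒ heavier tails relative to the normal distribution.
2.47 vs 3.62: the larger is 3.62, so Y has heavier tails.

Y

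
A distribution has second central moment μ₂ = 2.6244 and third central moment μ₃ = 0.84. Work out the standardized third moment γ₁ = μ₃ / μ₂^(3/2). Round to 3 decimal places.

σ = √μ₂ = √2.6244 = 1.62000
σ³ = μ₂^(3/2) = 4.25153
γ₁ = μ₃/σ³ = 0.84 / 4.25153 ≈ 0.198

0.198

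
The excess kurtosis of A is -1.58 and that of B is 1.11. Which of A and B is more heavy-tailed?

B

Higher excess kurtosis ⇒ heavier tails relative to the normal distribution.
-1.58 vs 1.11: the larger is 1.11, so B has heavier tails. (B is leptokurtic — heavier-than-normal tails; the other is platykurtic.)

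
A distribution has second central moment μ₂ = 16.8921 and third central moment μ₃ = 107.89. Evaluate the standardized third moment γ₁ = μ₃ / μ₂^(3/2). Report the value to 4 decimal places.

1.5540

σ = √μ₂ = √16.8921 = 4.11000
σ³ = μ₂^(3/2) = 69.42653
γ₁ = μ₃/σ³ = 107.89 / 69.42653 ≈ 1.5540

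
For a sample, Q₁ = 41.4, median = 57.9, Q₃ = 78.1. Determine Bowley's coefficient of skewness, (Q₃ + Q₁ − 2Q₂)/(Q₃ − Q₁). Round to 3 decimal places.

0.101

numerator: Q₃ + Q₁ − 2Q₂ = 78.1 + 41.4 − 2×57.9 = 3.7000
denominator: Q₃ − Q₁ = 78.1 − 41.4 = 36.7000
Bowley skewness = 3.7000 / 36.7000 ≈ 0.101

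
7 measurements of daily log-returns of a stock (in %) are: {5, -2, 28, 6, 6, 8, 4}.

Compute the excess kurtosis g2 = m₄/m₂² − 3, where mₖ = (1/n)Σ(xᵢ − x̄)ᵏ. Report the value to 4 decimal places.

x̄ = 7.8571
Σ(xᵢ − x̄)² = 532.8571 ⇒ m₂ = 76.12245
Σ(xᵢ − x̄)⁴ = 174373.1137 ⇒ m₄ = 24910.44481
m₂² = 5794.62724
g2 = m₄/m₂² − 3 = 4.29889 − 3 ≈ 1.2989

1.2989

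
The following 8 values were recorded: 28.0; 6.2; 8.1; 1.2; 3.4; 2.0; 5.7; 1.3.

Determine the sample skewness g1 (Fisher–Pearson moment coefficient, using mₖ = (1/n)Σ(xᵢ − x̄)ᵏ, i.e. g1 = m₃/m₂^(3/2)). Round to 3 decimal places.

x̄ = (28.0 + 6.2 + 8.1 + 1.2 + 3.4 + 2.0 + 5.7 + 1.3) / 8 = 6.9875
deviations (xᵢ − x̄): 21.0125, -0.7875, 1.1125, -5.7875, -3.5875, -4.9875, -1.2875, -5.6875
Σ(xᵢ − x̄)² = 548.6288 ⇒ m₂ = 548.6288/8 = 68.57859
Σ(xᵢ − x̄)³ = 8728.2346 ⇒ m₃ = 8728.2346/8 = 1091.02932
m₂^(3/2) = 68.57859^(1.5) = 567.91438
g1 = m₃ / m₂^(3/2) = 1091.02932 / 567.91438 ≈ 1.921

1.921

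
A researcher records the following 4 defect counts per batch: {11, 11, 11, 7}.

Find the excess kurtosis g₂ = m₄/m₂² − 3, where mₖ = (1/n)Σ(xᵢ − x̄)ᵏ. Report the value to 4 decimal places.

-0.6667

x̄ = 10.0000
Σ(xᵢ − x̄)² = 12.0000 ⇒ m₂ = 3.00000
Σ(xᵢ − x̄)⁴ = 84.0000 ⇒ m₄ = 21.00000
m₂² = 9.00000
g₂ = m₄/m₂² − 3 = 2.33333 − 3 ≈ -0.6667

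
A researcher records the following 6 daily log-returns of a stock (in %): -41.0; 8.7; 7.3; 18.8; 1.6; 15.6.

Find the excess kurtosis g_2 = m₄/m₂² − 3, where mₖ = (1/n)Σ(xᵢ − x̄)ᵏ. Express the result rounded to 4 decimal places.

0.6663

x̄ = 1.8333
Σ(xᵢ − x̄)² = 2389.1733 ⇒ m₂ = 398.19556
Σ(xᵢ − x̄)⁴ = 3488006.1238 ⇒ m₄ = 581334.35396
m₂² = 158559.70046
g_2 = m₄/m₂² − 3 = 3.66634 − 3 ≈ 0.6663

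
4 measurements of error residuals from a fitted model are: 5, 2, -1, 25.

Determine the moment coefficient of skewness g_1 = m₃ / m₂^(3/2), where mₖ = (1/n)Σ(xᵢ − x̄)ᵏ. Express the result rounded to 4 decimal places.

1.0068

x̄ = (5 + 2 - 1 + 25) / 4 = 7.7500
deviations (xᵢ − x̄): -2.7500, -5.7500, -8.7500, 17.2500
Σ(xᵢ − x̄)² = 414.7500 ⇒ m₂ = 414.7500/4 = 103.68750
Σ(xᵢ − x̄)³ = 4252.1250 ⇒ m₃ = 4252.1250/4 = 1063.03125
m₂^(3/2) = 103.68750^(1.5) = 1055.81932
g_1 = m₃ / m₂^(3/2) = 1063.03125 / 1055.81932 ≈ 1.0068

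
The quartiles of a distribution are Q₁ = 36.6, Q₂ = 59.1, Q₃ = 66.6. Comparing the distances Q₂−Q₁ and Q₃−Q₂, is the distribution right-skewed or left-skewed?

left-skewed

Q₂ − Q₁ = 22.5;  Q₃ − Q₂ = 7.5
Q₂ − Q₁ > Q₃ − Q₂ ⇒ the lower half is more spread out ⇒ left-skewed.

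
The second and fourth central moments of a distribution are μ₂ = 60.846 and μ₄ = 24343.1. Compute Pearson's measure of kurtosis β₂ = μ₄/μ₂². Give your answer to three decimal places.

6.575

μ₂² = 60.846² = 3702.23572
μ₄/μ₂² = 24343.1 / 3702.23572 = 6.57524
β₂ ≈ 6.575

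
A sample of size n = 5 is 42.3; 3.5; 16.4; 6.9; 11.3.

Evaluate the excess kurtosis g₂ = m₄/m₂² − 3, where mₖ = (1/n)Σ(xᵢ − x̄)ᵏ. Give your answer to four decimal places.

x̄ = 16.0800
Σ(xᵢ − x̄)² = 952.9680 ⇒ m₂ = 190.59360
Σ(xᵢ − x̄)⁴ = 505309.2855 ⇒ m₄ = 101061.85711
m₂² = 36325.92036
g₂ = m₄/m₂² − 3 = 2.78209 − 3 ≈ -0.2179

-0.2179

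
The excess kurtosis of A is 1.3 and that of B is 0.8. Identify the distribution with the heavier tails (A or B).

Higher excess kurtosis ⇒ heavier tails relative to the normal distribution.
1.3 vs 0.8: the larger is 1.3, so A has heavier tails.

A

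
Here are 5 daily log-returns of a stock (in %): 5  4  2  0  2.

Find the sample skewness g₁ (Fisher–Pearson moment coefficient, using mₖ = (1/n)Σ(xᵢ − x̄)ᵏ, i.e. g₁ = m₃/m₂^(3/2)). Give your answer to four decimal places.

x̄ = (5 + 4 + 2 + 0 + 2) / 5 = 2.6000
deviations (xᵢ − x̄): 2.4000, 1.4000, -0.6000, -2.6000, -0.6000
Σ(xᵢ − x̄)² = 15.2000 ⇒ m₂ = 15.2000/5 = 3.04000
Σ(xᵢ − x̄)³ = -1.4400 ⇒ m₃ = -1.4400/5 = -0.28800
m₂^(3/2) = 3.04000^(1.5) = 5.30042
g₁ = m₃ / m₂^(3/2) = -0.28800 / 5.30042 ≈ -0.0543

-0.0543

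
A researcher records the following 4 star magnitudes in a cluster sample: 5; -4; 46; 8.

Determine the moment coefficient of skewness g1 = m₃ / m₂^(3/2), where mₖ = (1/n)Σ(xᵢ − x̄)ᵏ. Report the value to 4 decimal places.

0.9665

x̄ = (5 - 4 + 46 + 8) / 4 = 13.7500
deviations (xᵢ − x̄): -8.7500, -17.7500, 32.2500, -5.7500
Σ(xᵢ − x̄)² = 1464.7500 ⇒ m₂ = 1464.7500/4 = 366.18750
Σ(xᵢ − x̄)³ = 27089.6250 ⇒ m₃ = 27089.6250/4 = 6772.40625
m₂^(3/2) = 366.18750^(1.5) = 7007.37361
g1 = m₃ / m₂^(3/2) = 6772.40625 / 7007.37361 ≈ 0.9665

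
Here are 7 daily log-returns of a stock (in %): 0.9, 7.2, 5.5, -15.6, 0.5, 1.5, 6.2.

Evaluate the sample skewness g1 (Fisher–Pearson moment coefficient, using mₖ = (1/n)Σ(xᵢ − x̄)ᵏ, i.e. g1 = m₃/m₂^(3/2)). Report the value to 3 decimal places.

x̄ = (0.9 + 7.2 + 5.5 - 15.6 + 0.5 + 1.5 + 6.2) / 7 = 0.8857
deviations (xᵢ − x̄): 0.0143, 6.3143, 4.6143, -16.4857, -0.3857, 0.6143, 5.3143
Σ(xᵢ − x̄)² = 361.7086 ⇒ m₂ = 361.7086/7 = 51.67265
Σ(xᵢ − x̄)³ = -3980.2112 ⇒ m₃ = -3980.2112/7 = -568.60160
m₂^(3/2) = 51.67265^(1.5) = 371.44211
g1 = m₃ / m₂^(3/2) = -568.60160 / 371.44211 ≈ -1.531

-1.531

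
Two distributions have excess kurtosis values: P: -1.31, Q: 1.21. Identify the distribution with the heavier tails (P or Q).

Q

Higher excess kurtosis ⇒ heavier tails relative to the normal distribution.
-1.31 vs 1.21: the larger is 1.21, so Q has heavier tails. (Q is leptokurtic — heavier-than-normal tails; the other is platykurtic.)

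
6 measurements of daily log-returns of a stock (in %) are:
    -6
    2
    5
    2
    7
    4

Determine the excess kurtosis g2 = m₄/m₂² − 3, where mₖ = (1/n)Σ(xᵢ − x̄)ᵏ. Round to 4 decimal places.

0.1291

x̄ = 2.3333
Σ(xᵢ − x̄)² = 101.3333 ⇒ m₂ = 16.88889
Σ(xᵢ − x̄)⁴ = 5355.1111 ⇒ m₄ = 892.51852
m₂² = 285.23457
g2 = m₄/m₂² − 3 = 3.12907 − 3 ≈ 0.1291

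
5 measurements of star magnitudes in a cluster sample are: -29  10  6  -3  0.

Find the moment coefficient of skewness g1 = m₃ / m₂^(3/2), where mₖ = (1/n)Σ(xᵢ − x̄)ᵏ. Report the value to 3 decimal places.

-1.100

x̄ = (-29 + 10 + 6 - 3 + 0) / 5 = -3.2000
deviations (xᵢ − x̄): -25.8000, 13.2000, 9.2000, 0.2000, 3.2000
Σ(xᵢ − x̄)² = 934.8000 ⇒ m₂ = 934.8000/5 = 186.96000
Σ(xᵢ − x̄)³ = -14062.0800 ⇒ m₃ = -14062.0800/5 = -2812.41600
m₂^(3/2) = 186.96000^(1.5) = 2556.36610
g1 = m₃ / m₂^(3/2) = -2812.41600 / 2556.36610 ≈ -1.100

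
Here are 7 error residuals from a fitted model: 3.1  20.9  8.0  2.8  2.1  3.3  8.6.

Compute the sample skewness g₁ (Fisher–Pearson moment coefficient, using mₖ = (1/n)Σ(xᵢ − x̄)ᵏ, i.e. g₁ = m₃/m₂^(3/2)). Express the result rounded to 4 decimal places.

x̄ = (3.1 + 20.9 + 8.0 + 2.8 + 2.1 + 3.3 + 8.6) / 7 = 6.9714
deviations (xᵢ − x̄): -3.8714, 13.9286, 1.0286, -4.1714, -4.8714, -3.6714, 1.6286
Σ(xᵢ − x̄)² = 267.3143 ⇒ m₂ = 267.3143/7 = 38.18776
Σ(xᵢ − x̄)³ = 2411.9188 ⇒ m₃ = 2411.9188/7 = 344.55983
m₂^(3/2) = 38.18776^(1.5) = 235.98598
g₁ = m₃ / m₂^(3/2) = 344.55983 / 235.98598 ≈ 1.4601

1.4601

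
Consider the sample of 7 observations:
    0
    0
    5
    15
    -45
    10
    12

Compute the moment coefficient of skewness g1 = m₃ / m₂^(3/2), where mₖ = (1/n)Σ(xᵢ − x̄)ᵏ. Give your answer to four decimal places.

x̄ = (0 + 0 + 5 + 15 - 45 + 10 + 12) / 7 = -0.4286
deviations (xᵢ − x̄): 0.4286, 0.4286, 5.4286, 15.4286, -44.5714, 10.4286, 12.4286
Σ(xᵢ − x̄)² = 2517.7143 ⇒ m₂ = 2517.7143/7 = 359.67347
Σ(xᵢ − x̄)³ = -81659.3878 ⇒ m₃ = -81659.3878/7 = -11665.62682
m₂^(3/2) = 359.67347^(1.5) = 6821.22863
g1 = m₃ / m₂^(3/2) = -11665.62682 / 6821.22863 ≈ -1.7102

-1.7102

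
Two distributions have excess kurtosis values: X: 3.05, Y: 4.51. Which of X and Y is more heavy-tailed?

Higher excess kurtosis ⇒ heavier tails relative to the normal distribution.
3.05 vs 4.51: the larger is 4.51, so Y has heavier tails.

Y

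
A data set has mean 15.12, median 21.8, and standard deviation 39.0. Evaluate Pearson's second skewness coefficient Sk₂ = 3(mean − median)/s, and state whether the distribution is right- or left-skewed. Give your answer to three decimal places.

-0.514, left-skewed

Sk₂ = 3(15.12 − 21.8) / 39.0 = 3 × -6.6800 / 39.0
    = -20.0400 / 39.0 ≈ -0.514
Sk₂ < 0 ⇒ mean < median ⇒ left-skewed (negative skew).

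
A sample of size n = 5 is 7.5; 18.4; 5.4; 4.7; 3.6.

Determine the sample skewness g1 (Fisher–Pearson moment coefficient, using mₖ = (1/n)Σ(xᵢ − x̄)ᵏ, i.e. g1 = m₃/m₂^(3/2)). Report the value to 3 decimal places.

x̄ = (7.5 + 18.4 + 5.4 + 4.7 + 3.6) / 5 = 7.9200
deviations (xᵢ − x̄): -0.4200, 10.4800, -2.5200, -3.2200, -4.3200
Σ(xᵢ − x̄)² = 145.3880 ⇒ m₂ = 145.3880/5 = 29.07760
Σ(xᵢ − x̄)³ = 1020.9377 ⇒ m₃ = 1020.9377/5 = 204.18754
m₂^(3/2) = 29.07760^(1.5) = 156.79703
g1 = m₃ / m₂^(3/2) = 204.18754 / 156.79703 ≈ 1.302

1.302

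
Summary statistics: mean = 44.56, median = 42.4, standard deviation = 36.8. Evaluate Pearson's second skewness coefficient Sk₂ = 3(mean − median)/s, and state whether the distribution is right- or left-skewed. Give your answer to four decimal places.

0.1761, right-skewed

Sk₂ = 3(44.56 − 42.4) / 36.8 = 3 × 2.1600 / 36.8
    = 6.4800 / 36.8 ≈ 0.1761
Sk₂ > 0 ⇒ mean > median ⇒ right-skewed (positive skew).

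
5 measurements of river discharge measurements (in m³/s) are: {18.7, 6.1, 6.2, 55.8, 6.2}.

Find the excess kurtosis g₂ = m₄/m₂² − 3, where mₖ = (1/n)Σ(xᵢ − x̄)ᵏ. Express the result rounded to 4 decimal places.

-0.0901

x̄ = 18.6000
Σ(xᵢ − x̄)² = 1847.6200 ⇒ m₂ = 369.52400
Σ(xᵢ − x̄)⁴ = 1986711.4834 ⇒ m₄ = 397342.29668
m₂² = 136547.98658
g₂ = m₄/m₂² − 3 = 2.90991 − 3 ≈ -0.0901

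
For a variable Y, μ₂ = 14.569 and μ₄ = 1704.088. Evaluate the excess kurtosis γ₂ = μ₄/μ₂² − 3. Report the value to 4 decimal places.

5.0285

μ₂² = 14.569² = 212.25576
μ₄/μ₂² = 1704.088 / 212.25576 = 8.02847
γ₂ = 8.02847 − 3 ≈ 5.0285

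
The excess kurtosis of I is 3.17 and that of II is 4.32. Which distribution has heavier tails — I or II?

Higher excess kurtosis ⇒ heavier tails relative to the normal distribution.
3.17 vs 4.32: the larger is 4.32, so II has heavier tails.

II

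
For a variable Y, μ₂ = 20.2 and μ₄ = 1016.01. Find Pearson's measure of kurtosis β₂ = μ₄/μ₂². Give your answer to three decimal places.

2.490

μ₂² = 20.2² = 408.04000
μ₄/μ₂² = 1016.01 / 408.04000 = 2.48998
β₂ ≈ 2.490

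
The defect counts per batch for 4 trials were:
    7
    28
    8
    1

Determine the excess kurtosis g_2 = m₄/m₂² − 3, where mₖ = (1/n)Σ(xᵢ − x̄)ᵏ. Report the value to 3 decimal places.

x̄ = 11.0000
Σ(xᵢ − x̄)² = 414.0000 ⇒ m₂ = 103.50000
Σ(xᵢ − x̄)⁴ = 93858.0000 ⇒ m₄ = 23464.50000
m₂² = 10712.25000
g_2 = m₄/m₂² − 3 = 2.19044 − 3 ≈ -0.810

-0.810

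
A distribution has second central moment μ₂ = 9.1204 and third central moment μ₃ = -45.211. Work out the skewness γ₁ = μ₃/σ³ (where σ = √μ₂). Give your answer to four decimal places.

σ = √μ₂ = √9.1204 = 3.02000
σ³ = μ₂^(3/2) = 27.54361
γ₁ = μ₃/σ³ = -45.211 / 27.54361 ≈ -1.6414

-1.6414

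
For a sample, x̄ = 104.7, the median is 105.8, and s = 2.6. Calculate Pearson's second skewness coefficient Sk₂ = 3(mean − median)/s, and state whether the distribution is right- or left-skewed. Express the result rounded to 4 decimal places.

Sk₂ = 3(104.7 − 105.8) / 2.6 = 3 × -1.1000 / 2.6
    = -3.3000 / 2.6 ≈ -1.2692
Sk₂ < 0 ⇒ mean < median ⇒ left-skewed (negative skew).

-1.2692, left-skewed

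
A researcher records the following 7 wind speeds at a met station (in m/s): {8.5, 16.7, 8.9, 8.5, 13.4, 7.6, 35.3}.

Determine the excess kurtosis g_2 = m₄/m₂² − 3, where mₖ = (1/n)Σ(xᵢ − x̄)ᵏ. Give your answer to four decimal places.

x̄ = 14.1286
Σ(xᵢ − x̄)² = 588.6943 ⇒ m₂ = 84.09918
Σ(xᵢ − x̄)⁴ = 205524.9556 ⇒ m₄ = 29360.70794
m₂² = 7072.67269
g_2 = m₄/m₂² − 3 = 4.15129 − 3 ≈ 1.1513

1.1513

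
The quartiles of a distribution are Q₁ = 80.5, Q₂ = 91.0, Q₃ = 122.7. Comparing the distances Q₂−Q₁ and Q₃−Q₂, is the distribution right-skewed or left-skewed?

Q₂ − Q₁ = 10.5;  Q₃ − Q₂ = 31.7
Q₃ − Q₂ > Q₂ − Q₁ ⇒ the upper half is more spread out ⇒ right-skewed.

right-skewed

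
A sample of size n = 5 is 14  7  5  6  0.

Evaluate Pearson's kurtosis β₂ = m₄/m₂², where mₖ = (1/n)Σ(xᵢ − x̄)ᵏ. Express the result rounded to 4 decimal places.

2.4498

x̄ = 6.4000
Σ(xᵢ − x̄)² = 101.2000 ⇒ m₂ = 20.24000
Σ(xᵢ − x̄)⁴ = 5017.9360 ⇒ m₄ = 1003.58720
m₂² = 409.65760
β₂ = m₄/m₂² = 1003.58720 / 409.65760 ≈ 2.4498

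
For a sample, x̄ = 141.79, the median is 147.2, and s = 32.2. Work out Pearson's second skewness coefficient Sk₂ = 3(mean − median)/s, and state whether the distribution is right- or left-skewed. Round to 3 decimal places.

-0.504, left-skewed

Sk₂ = 3(141.79 − 147.2) / 32.2 = 3 × -5.4100 / 32.2
    = -16.2300 / 32.2 ≈ -0.504
Sk₂ < 0 ⇒ mean < median ⇒ left-skewed (negative skew).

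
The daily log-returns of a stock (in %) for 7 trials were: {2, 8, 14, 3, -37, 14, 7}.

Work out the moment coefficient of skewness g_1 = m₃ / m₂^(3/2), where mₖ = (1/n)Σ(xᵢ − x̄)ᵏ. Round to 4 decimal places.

x̄ = (2 + 8 + 14 + 3 - 37 + 14 + 7) / 7 = 1.5714
deviations (xᵢ − x̄): 0.4286, 6.4286, 12.4286, 1.4286, -38.5714, 12.4286, 5.4286
Σ(xᵢ − x̄)² = 1869.7143 ⇒ m₂ = 1869.7143/7 = 267.10204
Σ(xᵢ − x̄)³ = -53116.5306 ⇒ m₃ = -53116.5306/7 = -7588.07580
m₂^(3/2) = 267.10204^(1.5) = 4365.31723
g_1 = m₃ / m₂^(3/2) = -7588.07580 / 4365.31723 ≈ -1.7383

-1.7383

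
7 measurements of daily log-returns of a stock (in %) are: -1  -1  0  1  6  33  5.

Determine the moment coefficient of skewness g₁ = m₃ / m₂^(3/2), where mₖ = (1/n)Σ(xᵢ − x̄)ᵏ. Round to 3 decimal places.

1.824

x̄ = (-1 - 1 + 0 + 1 + 6 + 33 + 5) / 7 = 6.1429
deviations (xᵢ − x̄): -7.1429, -7.1429, -6.1429, -5.1429, -0.1429, 26.8571, -1.1429
Σ(xᵢ − x̄)² = 888.8571 ⇒ m₂ = 888.8571/7 = 126.97959
Σ(xᵢ − x̄)³ = 18274.0408 ⇒ m₃ = 18274.0408/7 = 2610.57726
m₂^(3/2) = 126.97959^(1.5) = 1430.87235
g₁ = m₃ / m₂^(3/2) = 2610.57726 / 1430.87235 ≈ 1.824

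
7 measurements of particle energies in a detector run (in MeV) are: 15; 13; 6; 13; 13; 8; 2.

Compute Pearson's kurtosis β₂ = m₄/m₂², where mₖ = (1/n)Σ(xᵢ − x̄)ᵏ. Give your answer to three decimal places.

x̄ = 10.0000
Σ(xᵢ − x̄)² = 136.0000 ⇒ m₂ = 19.42857
Σ(xᵢ − x̄)⁴ = 5236.0000 ⇒ m₄ = 748.00000
m₂² = 377.46939
β₂ = m₄/m₂² = 748.00000 / 377.46939 ≈ 1.982

1.982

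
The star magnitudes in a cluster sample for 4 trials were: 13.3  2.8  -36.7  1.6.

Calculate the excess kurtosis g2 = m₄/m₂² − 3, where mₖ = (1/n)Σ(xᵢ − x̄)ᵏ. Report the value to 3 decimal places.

-0.788

x̄ = -4.7500
Σ(xᵢ − x̄)² = 1443.9300 ⇒ m₂ = 360.98250
Σ(xᵢ − x̄)⁴ = 1153060.2020 ⇒ m₄ = 288265.05051
m₂² = 130308.36531
g2 = m₄/m₂² − 3 = 2.21218 − 3 ≈ -0.788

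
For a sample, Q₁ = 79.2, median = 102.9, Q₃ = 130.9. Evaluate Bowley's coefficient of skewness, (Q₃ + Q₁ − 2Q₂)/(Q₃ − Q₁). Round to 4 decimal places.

0.0832

numerator: Q₃ + Q₁ − 2Q₂ = 130.9 + 79.2 − 2×102.9 = 4.3000
denominator: Q₃ − Q₁ = 130.9 − 79.2 = 51.7000
Bowley skewness = 4.3000 / 51.7000 ≈ 0.0832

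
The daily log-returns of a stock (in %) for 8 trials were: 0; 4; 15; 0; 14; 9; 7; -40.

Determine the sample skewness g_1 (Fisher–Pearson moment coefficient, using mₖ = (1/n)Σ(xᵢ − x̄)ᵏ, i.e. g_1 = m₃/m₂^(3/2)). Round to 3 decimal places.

-1.808

x̄ = (0 + 4 + 15 + 0 + 14 + 9 + 7 - 40) / 8 = 1.1250
deviations (xᵢ − x̄): -1.1250, 2.8750, 13.8750, -1.1250, 12.8750, 7.8750, 5.8750, -41.1250
Σ(xᵢ − x̄)² = 2156.8750 ⇒ m₂ = 2156.8750/8 = 269.60938
Σ(xᵢ − x̄)³ = -64035.8438 ⇒ m₃ = -64035.8438/8 = -8004.48047
m₂^(3/2) = 269.60938^(1.5) = 4426.92826
g_1 = m₃ / m₂^(3/2) = -8004.48047 / 4426.92826 ≈ -1.808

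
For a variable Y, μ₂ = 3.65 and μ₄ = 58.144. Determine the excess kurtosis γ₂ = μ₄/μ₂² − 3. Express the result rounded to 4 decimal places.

μ₂² = 3.65² = 13.32250
μ₄/μ₂² = 58.144 / 13.32250 = 4.36435
γ₂ = 4.36435 − 3 ≈ 1.3643

1.3643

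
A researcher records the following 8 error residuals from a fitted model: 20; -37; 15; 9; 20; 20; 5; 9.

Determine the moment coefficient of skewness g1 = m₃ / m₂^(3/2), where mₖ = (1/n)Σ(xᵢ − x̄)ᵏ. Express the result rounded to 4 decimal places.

x̄ = (20 - 37 + 15 + 9 + 20 + 20 + 5 + 9) / 8 = 7.6250
deviations (xᵢ − x̄): 12.3750, -44.6250, 7.3750, 1.3750, 12.3750, 12.3750, -2.6250, 1.3750
Σ(xᵢ − x̄)² = 2515.8750 ⇒ m₂ = 2515.8750/8 = 314.48438
Σ(xᵢ − x̄)³ = -82792.2188 ⇒ m₃ = -82792.2188/8 = -10349.02734
m₂^(3/2) = 314.48438^(1.5) = 5576.97386
g1 = m₃ / m₂^(3/2) = -10349.02734 / 5576.97386 ≈ -1.8557

-1.8557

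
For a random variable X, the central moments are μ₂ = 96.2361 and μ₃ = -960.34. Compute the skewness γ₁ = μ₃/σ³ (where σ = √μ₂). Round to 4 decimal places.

σ = √μ₂ = √96.2361 = 9.81000
σ³ = μ₂^(3/2) = 944.07614
γ₁ = μ₃/σ³ = -960.34 / 944.07614 ≈ -1.0172

-1.0172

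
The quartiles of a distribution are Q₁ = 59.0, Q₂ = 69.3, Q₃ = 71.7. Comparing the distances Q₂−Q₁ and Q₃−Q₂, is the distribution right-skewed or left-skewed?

Q₂ − Q₁ = 10.3;  Q₃ − Q₂ = 2.4
Q₂ − Q₁ > Q₃ − Q₂ ⇒ the lower half is more spread out ⇒ left-skewed.

left-skewed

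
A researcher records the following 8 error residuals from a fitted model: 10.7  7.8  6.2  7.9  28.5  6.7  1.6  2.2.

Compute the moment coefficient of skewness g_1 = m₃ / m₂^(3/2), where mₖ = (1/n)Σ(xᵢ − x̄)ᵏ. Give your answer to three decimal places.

x̄ = (10.7 + 7.8 + 6.2 + 7.9 + 28.5 + 6.7 + 1.6 + 2.2) / 8 = 8.9500
deviations (xᵢ − x̄): 1.7500, -1.1500, -2.7500, -1.0500, 19.5500, -2.2500, -7.3500, -6.7500
Σ(xᵢ − x̄)² = 499.9000 ⇒ m₂ = 499.9000/8 = 62.48750
Σ(xᵢ − x̄)³ = 6737.9400 ⇒ m₃ = 6737.9400/8 = 842.24250
m₂^(3/2) = 62.48750^(1.5) = 493.95766
g_1 = m₃ / m₂^(3/2) = 842.24250 / 493.95766 ≈ 1.705

1.705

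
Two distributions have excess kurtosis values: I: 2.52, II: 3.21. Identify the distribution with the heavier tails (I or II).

II

Higher excess kurtosis ⇒ heavier tails relative to the normal distribution.
2.52 vs 3.21: the larger is 3.21, so II has heavier tails.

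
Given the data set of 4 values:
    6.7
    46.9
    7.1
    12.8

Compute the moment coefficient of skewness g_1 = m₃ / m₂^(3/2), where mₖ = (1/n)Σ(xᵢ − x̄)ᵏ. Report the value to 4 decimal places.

1.0849

x̄ = (6.7 + 46.9 + 7.1 + 12.8) / 4 = 18.3750
deviations (xᵢ − x̄): -11.6750, 28.5250, -11.2750, -5.5750
Σ(xᵢ − x̄)² = 1108.1875 ⇒ m₂ = 1108.1875/4 = 277.04688
Σ(xᵢ − x̄)³ = 20012.1131 ⇒ m₃ = 20012.1131/4 = 5003.02828
m₂^(3/2) = 277.04688^(1.5) = 4611.36909
g_1 = m₃ / m₂^(3/2) = 5003.02828 / 4611.36909 ≈ 1.0849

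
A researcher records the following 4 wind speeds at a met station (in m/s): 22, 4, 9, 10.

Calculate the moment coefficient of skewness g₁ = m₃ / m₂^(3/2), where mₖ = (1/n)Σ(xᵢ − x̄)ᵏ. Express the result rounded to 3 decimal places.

x̄ = (22 + 4 + 9 + 10) / 4 = 11.2500
deviations (xᵢ − x̄): 10.7500, -7.2500, -2.2500, -1.2500
Σ(xᵢ − x̄)² = 174.7500 ⇒ m₂ = 174.7500/4 = 43.68750
Σ(xᵢ − x̄)³ = 847.8750 ⇒ m₃ = 847.8750/4 = 211.96875
m₂^(3/2) = 43.68750^(1.5) = 288.75917
g₁ = m₃ / m₂^(3/2) = 211.96875 / 288.75917 ≈ 0.734

0.734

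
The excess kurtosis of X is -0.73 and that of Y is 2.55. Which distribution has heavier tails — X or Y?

Y

Higher excess kurtosis ⇒ heavier tails relative to the normal distribution.
-0.73 vs 2.55: the larger is 2.55, so Y has heavier tails. (Y is leptokurtic — heavier-than-normal tails; the other is platykurtic.)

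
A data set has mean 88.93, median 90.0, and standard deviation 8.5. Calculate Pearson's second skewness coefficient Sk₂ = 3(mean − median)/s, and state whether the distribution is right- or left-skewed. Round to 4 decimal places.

-0.3776, left-skewed

Sk₂ = 3(88.93 − 90.0) / 8.5 = 3 × -1.0700 / 8.5
    = -3.2100 / 8.5 ≈ -0.3776
Sk₂ < 0 ⇒ mean < median ⇒ left-skewed (negative skew).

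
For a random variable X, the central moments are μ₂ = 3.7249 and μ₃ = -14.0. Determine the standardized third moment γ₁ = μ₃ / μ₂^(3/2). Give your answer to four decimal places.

σ = √μ₂ = √3.7249 = 1.93000
σ³ = μ₂^(3/2) = 7.18906
γ₁ = μ₃/σ³ = -14.0 / 7.18906 ≈ -1.9474

-1.9474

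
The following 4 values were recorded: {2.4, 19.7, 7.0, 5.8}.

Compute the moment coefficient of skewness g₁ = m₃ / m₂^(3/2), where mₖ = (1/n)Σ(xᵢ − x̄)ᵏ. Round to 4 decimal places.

0.9211

x̄ = (2.4 + 19.7 + 7.0 + 5.8) / 4 = 8.7250
deviations (xᵢ − x̄): -6.3250, 10.9750, -1.7250, -2.9250
Σ(xᵢ − x̄)² = 171.9875 ⇒ m₂ = 171.9875/4 = 42.99688
Σ(xᵢ − x̄)³ = 1038.7519 ⇒ m₃ = 1038.7519/4 = 259.68797
m₂^(3/2) = 42.99688^(1.5) = 281.93912
g₁ = m₃ / m₂^(3/2) = 259.68797 / 281.93912 ≈ 0.9211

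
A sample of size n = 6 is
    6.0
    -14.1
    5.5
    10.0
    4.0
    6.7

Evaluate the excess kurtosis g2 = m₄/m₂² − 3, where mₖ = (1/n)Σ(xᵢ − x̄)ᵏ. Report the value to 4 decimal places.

0.8514

x̄ = 3.0167
Σ(xᵢ − x̄)² = 371.3483 ⇒ m₂ = 61.89139
Σ(xᵢ − x̄)⁴ = 88517.9011 ⇒ m₄ = 14752.98352
m₂² = 3830.54402
g2 = m₄/m₂² − 3 = 3.85141 − 3 ≈ 0.8514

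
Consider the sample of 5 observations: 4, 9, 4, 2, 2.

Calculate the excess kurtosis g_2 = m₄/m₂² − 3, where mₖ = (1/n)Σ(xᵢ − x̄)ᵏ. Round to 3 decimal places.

x̄ = 4.2000
Σ(xᵢ − x̄)² = 32.8000 ⇒ m₂ = 6.56000
Σ(xᵢ − x̄)⁴ = 577.6960 ⇒ m₄ = 115.53920
m₂² = 43.03360
g_2 = m₄/m₂² − 3 = 2.68486 − 3 ≈ -0.315

-0.315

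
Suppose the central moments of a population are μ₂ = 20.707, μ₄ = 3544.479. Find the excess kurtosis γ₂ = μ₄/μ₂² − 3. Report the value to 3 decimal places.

μ₂² = 20.707² = 428.77985
μ₄/μ₂² = 3544.479 / 428.77985 = 8.26643
γ₂ = 8.26643 − 3 ≈ 5.266

5.266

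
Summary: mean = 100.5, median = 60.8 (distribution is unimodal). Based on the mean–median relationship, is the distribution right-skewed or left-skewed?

mean − median = 100.5 − 60.8 = 39.7
mean > median ⇒ the longer tail is on the right ⇒ right-skewed (positively skewed).

right-skewed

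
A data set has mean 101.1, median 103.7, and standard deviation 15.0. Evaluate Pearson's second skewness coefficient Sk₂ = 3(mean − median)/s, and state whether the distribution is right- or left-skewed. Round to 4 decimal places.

-0.5200, left-skewed

Sk₂ = 3(101.1 − 103.7) / 15.0 = 3 × -2.6000 / 15.0
    = -7.8000 / 15.0 ≈ -0.5200
Sk₂ < 0 ⇒ mean < median ⇒ left-skewed (negative skew).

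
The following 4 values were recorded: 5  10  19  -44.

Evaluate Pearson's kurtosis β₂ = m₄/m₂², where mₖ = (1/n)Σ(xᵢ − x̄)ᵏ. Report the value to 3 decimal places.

x̄ = -2.5000
Σ(xᵢ − x̄)² = 2397.0000 ⇒ m₂ = 599.25000
Σ(xᵢ − x̄)⁴ = 3207398.2500 ⇒ m₄ = 801849.56250
m₂² = 359100.56250
β₂ = m₄/m₂² = 801849.56250 / 359100.56250 ≈ 2.233

2.233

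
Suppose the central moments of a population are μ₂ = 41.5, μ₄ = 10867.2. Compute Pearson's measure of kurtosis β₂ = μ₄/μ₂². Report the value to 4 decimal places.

6.3099

μ₂² = 41.5² = 1722.25000
μ₄/μ₂² = 10867.2 / 1722.25000 = 6.30989
β₂ ≈ 6.3099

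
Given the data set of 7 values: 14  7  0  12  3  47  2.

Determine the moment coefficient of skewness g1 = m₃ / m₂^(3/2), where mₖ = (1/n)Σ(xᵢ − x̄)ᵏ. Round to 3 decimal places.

1.629

x̄ = (14 + 7 + 0 + 12 + 3 + 47 + 2) / 7 = 12.1429
deviations (xᵢ − x̄): 1.8571, -5.1429, -12.1429, -0.1429, -9.1429, 34.8571, -10.1429
Σ(xᵢ − x̄)² = 1578.8571 ⇒ m₂ = 1578.8571/7 = 225.55102
Σ(xᵢ − x̄)³ = 38624.3265 ⇒ m₃ = 38624.3265/7 = 5517.76093
m₂^(3/2) = 225.55102^(1.5) = 3387.40555
g1 = m₃ / m₂^(3/2) = 5517.76093 / 3387.40555 ≈ 1.629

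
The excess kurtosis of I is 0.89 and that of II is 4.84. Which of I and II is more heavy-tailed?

II

Higher excess kurtosis ⇒ heavier tails relative to the normal distribution.
0.89 vs 4.84: the larger is 4.84, so II has heavier tails.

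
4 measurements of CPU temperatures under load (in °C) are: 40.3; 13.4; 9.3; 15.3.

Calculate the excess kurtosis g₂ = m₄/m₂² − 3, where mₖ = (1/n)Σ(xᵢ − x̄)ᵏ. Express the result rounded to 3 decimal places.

-0.743

x̄ = 19.5750
Σ(xᵢ − x̄)² = 591.5075 ⇒ m₂ = 147.87687
Σ(xᵢ − x̄)⁴ = 197426.4182 ⇒ m₄ = 49356.60454
m₂² = 21867.57016
g₂ = m₄/m₂² − 3 = 2.25707 − 3 ≈ -0.743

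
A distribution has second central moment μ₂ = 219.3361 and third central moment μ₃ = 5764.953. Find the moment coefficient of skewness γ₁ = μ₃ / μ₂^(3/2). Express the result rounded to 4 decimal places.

σ = √μ₂ = √219.3361 = 14.81000
σ³ = μ₂^(3/2) = 3248.36764
γ₁ = μ₃/σ³ = 5764.953 / 3248.36764 ≈ 1.7747

1.7747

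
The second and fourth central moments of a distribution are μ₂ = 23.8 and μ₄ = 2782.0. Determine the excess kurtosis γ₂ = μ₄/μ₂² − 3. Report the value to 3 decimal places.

μ₂² = 23.8² = 566.44000
μ₄/μ₂² = 2782.0 / 566.44000 = 4.91138
γ₂ = 4.91138 − 3 ≈ 1.911

1.911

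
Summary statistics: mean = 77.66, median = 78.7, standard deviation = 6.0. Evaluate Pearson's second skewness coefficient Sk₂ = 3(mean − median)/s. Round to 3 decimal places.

Sk₂ = 3(77.66 − 78.7) / 6.0 = 3 × -1.0400 / 6.0
    = -3.1200 / 6.0 ≈ -0.520

-0.520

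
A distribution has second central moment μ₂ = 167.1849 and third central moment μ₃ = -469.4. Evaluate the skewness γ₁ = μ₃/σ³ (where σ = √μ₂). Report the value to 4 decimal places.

-0.2171

σ = √μ₂ = √167.1849 = 12.93000
σ³ = μ₂^(3/2) = 2161.70076
γ₁ = μ₃/σ³ = -469.4 / 2161.70076 ≈ -0.2171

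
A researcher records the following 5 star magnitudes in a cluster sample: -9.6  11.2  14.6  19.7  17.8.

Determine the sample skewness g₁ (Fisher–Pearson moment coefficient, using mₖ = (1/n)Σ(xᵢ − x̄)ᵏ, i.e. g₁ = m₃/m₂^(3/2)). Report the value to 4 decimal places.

x̄ = (-9.6 + 11.2 + 14.6 + 19.7 + 17.8) / 5 = 10.7400
deviations (xᵢ − x̄): -20.3400, 0.4600, 3.8600, 8.9600, 7.0600
Σ(xᵢ − x̄)² = 558.9520 ⇒ m₂ = 558.9520/5 = 111.79040
Σ(xᵢ − x̄)³ = -7286.1466 ⇒ m₃ = -7286.1466/5 = -1457.22931
m₂^(3/2) = 111.79040^(1.5) = 1181.97085
g₁ = m₃ / m₂^(3/2) = -1457.22931 / 1181.97085 ≈ -1.2329

-1.2329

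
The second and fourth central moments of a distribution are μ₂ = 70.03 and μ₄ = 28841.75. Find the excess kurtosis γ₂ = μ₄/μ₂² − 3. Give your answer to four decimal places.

2.8810

μ₂² = 70.03² = 4904.20090
μ₄/μ₂² = 28841.75 / 4904.20090 = 5.88103
γ₂ = 5.88103 − 3 ≈ 2.8810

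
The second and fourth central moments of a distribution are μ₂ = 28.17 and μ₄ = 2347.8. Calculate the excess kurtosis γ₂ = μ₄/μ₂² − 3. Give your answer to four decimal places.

μ₂² = 28.17² = 793.54890
μ₄/μ₂² = 2347.8 / 793.54890 = 2.95861
γ₂ = 2.95861 − 3 ≈ -0.0414

-0.0414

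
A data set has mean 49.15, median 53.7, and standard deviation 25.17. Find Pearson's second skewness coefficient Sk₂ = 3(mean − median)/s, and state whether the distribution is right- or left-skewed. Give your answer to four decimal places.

Sk₂ = 3(49.15 − 53.7) / 25.17 = 3 × -4.5500 / 25.17
    = -13.6500 / 25.17 ≈ -0.5423
Sk₂ < 0 ⇒ mean < median ⇒ left-skewed (negative skew).

-0.5423, left-skewed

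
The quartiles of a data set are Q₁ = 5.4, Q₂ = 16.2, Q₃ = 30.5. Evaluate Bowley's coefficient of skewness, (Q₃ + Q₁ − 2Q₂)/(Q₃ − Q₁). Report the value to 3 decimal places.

numerator: Q₃ + Q₁ − 2Q₂ = 30.5 + 5.4 − 2×16.2 = 3.5000
denominator: Q₃ − Q₁ = 30.5 − 5.4 = 25.1000
Bowley skewness = 3.5000 / 25.1000 ≈ 0.139

0.139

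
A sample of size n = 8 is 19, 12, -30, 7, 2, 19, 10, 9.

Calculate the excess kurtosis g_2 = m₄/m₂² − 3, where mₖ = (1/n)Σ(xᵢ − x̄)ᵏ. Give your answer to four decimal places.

x̄ = 6.0000
Σ(xᵢ − x̄)² = 1712.0000 ⇒ m₂ = 214.00000
Σ(xᵢ − x̄)⁴ = 1738628.0000 ⇒ m₄ = 217328.50000
m₂² = 45796.00000
g_2 = m₄/m₂² − 3 = 4.74558 − 3 ≈ 1.7456

1.7456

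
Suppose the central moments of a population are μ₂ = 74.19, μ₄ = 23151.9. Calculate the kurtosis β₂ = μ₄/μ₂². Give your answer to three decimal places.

μ₂² = 74.19² = 5504.15610
μ₄/μ₂² = 23151.9 / 5504.15610 = 4.20626
β₂ ≈ 4.206

4.206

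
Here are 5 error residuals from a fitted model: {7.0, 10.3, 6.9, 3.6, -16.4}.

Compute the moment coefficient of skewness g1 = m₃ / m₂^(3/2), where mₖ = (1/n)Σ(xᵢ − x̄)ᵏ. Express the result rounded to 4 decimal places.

-1.3196

x̄ = (7.0 + 10.3 + 6.9 + 3.6 - 16.4) / 5 = 2.2800
deviations (xᵢ − x̄): 4.7200, 8.0200, 4.6200, 1.3200, -18.6800
Σ(xᵢ − x̄)² = 458.6280 ⇒ m₂ = 458.6280/5 = 91.72560
Σ(xᵢ − x̄)³ = -5796.3293 ⇒ m₃ = -5796.3293/5 = -1159.26586
m₂^(3/2) = 91.72560^(1.5) = 878.48802
g1 = m₃ / m₂^(3/2) = -1159.26586 / 878.48802 ≈ -1.3196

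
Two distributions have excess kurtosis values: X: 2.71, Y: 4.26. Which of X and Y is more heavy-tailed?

Y

Higher excess kurtosis ⇒ heavier tails relative to the normal distribution.
2.71 vs 4.26: the larger is 4.26, so Y has heavier tails.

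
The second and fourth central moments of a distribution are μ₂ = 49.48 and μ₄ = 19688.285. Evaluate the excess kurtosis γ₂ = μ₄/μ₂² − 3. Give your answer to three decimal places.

5.042

μ₂² = 49.48² = 2448.27040
μ₄/μ₂² = 19688.285 / 2448.27040 = 8.04171
γ₂ = 8.04171 − 3 ≈ 5.042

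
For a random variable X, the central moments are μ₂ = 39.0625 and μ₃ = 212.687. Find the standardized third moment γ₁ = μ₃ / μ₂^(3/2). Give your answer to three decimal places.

σ = √μ₂ = √39.0625 = 6.25000
σ³ = μ₂^(3/2) = 244.14063
γ₁ = μ₃/σ³ = 212.687 / 244.14063 ≈ 0.871

0.871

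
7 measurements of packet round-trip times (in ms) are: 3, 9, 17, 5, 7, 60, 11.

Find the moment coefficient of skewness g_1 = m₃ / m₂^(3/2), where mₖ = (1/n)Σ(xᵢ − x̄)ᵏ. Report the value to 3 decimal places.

1.831

x̄ = (3 + 9 + 17 + 5 + 7 + 60 + 11) / 7 = 16.0000
deviations (xᵢ − x̄): -13.0000, -7.0000, 1.0000, -11.0000, -9.0000, 44.0000, -5.0000
Σ(xᵢ − x̄)² = 2382.0000 ⇒ m₂ = 2382.0000/7 = 340.28571
Σ(xᵢ − x̄)³ = 80460.0000 ⇒ m₃ = 80460.0000/7 = 11494.28571
m₂^(3/2) = 340.28571^(1.5) = 6277.19436
g_1 = m₃ / m₂^(3/2) = 11494.28571 / 6277.19436 ≈ 1.831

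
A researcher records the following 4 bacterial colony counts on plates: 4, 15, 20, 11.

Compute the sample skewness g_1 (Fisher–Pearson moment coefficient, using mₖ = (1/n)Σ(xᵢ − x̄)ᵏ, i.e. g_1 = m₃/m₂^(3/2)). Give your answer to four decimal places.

x̄ = (4 + 15 + 20 + 11) / 4 = 12.5000
deviations (xᵢ − x̄): -8.5000, 2.5000, 7.5000, -1.5000
Σ(xᵢ − x̄)² = 137.0000 ⇒ m₂ = 137.0000/4 = 34.25000
Σ(xᵢ − x̄)³ = -180.0000 ⇒ m₃ = -180.0000/4 = -45.00000
m₂^(3/2) = 34.25000^(1.5) = 200.44299
g_1 = m₃ / m₂^(3/2) = -45.00000 / 200.44299 ≈ -0.2245

-0.2245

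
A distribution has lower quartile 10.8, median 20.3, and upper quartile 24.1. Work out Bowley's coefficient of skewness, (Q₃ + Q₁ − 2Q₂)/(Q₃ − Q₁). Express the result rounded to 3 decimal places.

-0.429

numerator: Q₃ + Q₁ − 2Q₂ = 24.1 + 10.8 − 2×20.3 = -5.7000
denominator: Q₃ − Q₁ = 24.1 − 10.8 = 13.3000
Bowley skewness = -5.7000 / 13.3000 ≈ -0.429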